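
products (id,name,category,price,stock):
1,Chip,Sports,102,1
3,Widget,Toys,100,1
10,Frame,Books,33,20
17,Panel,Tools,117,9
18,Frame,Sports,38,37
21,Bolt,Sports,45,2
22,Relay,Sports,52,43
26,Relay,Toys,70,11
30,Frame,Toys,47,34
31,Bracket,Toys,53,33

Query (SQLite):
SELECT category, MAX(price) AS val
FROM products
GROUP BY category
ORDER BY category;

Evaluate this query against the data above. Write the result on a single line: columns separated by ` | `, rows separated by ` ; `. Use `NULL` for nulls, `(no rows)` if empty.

Partition products by category; compute MAX(price) within each group.
  Books: ids {10} → MAX(price)=33
  Sports: ids {1, 18, 21, 22} → MAX(price)=102
  Tools: ids {17} → MAX(price)=117
  Toys: ids {3, 26, 30, 31} → MAX(price)=100

Books | 33 ; Sports | 102 ; Tools | 117 ; Toys | 100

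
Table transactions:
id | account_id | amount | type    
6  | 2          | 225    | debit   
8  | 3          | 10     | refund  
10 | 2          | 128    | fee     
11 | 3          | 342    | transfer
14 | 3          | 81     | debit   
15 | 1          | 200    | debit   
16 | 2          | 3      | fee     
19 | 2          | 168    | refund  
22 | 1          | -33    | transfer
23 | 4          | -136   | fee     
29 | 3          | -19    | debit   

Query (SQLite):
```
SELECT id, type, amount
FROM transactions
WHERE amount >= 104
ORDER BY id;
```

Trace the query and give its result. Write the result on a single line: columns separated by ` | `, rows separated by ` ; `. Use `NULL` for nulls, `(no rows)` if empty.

6 | debit | 225 ; 10 | fee | 128 ; 11 | transfer | 342 ; 15 | debit | 200 ; 19 | refund | 168

amount >= 104: ids {6, 10, 11, 15, 19}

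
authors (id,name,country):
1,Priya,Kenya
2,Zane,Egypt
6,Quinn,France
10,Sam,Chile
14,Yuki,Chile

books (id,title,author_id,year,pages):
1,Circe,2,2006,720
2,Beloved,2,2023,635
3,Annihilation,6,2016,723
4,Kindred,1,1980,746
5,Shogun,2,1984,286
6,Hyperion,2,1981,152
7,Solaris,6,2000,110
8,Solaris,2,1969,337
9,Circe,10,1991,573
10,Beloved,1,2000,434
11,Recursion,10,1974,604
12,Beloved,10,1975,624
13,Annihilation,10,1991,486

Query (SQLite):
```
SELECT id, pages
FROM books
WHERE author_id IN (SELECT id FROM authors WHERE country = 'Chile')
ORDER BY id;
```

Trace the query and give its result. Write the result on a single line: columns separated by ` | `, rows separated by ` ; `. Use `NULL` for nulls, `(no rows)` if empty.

Inner query: authors.id where country = 'Chile'.
Outer: keep books rows whose author_id is in that set.
Inner query → {10, 14}

9 | 573 ; 11 | 604 ; 12 | 624 ; 13 | 486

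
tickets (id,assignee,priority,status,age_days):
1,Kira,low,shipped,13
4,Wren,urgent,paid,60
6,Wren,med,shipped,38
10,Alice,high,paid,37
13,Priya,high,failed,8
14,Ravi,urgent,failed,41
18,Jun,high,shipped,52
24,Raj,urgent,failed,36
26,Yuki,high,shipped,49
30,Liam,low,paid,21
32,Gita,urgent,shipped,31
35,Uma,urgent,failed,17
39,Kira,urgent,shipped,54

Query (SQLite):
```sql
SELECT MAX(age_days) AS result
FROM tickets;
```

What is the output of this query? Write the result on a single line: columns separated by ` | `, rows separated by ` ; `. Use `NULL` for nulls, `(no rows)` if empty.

All age_days values: [13, 60, 38, 37, 8, 41, 52, 36, 49, 21, 31, 17, 54].
MAX of non-NULL values = 60.

60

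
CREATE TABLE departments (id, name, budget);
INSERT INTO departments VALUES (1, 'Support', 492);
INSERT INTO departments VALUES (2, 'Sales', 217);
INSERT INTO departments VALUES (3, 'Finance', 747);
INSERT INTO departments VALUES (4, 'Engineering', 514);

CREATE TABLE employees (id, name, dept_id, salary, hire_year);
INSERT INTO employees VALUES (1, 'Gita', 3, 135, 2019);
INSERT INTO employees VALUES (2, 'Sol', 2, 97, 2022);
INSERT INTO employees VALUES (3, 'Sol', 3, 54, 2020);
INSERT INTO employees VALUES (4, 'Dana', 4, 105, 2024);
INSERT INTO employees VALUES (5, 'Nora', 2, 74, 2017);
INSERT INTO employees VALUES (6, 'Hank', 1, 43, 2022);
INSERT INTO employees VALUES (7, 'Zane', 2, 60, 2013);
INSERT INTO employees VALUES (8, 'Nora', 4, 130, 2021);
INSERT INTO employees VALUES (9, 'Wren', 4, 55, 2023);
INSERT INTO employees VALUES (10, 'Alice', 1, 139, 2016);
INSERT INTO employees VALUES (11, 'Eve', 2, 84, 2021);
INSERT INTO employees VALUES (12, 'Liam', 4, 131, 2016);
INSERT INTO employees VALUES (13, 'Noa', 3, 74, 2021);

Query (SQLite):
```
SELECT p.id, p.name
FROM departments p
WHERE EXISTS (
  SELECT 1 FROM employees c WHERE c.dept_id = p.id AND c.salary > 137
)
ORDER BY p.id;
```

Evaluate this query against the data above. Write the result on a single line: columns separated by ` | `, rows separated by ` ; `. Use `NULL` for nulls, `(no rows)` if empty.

For each departments row, check whether any employees with matching dept_id has salary > 137.
Keep rows where that is true.

1 | Support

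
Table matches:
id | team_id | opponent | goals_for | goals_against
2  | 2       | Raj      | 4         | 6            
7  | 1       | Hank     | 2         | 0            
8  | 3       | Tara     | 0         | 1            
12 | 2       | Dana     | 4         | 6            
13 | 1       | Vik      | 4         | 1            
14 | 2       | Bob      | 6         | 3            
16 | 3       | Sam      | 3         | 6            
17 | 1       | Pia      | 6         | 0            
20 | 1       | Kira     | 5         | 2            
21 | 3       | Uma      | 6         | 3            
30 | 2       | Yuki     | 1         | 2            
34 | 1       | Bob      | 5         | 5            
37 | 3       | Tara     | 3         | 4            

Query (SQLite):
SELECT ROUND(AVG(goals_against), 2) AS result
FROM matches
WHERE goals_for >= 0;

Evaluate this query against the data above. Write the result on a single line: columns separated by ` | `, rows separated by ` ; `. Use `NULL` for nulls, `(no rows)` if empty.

3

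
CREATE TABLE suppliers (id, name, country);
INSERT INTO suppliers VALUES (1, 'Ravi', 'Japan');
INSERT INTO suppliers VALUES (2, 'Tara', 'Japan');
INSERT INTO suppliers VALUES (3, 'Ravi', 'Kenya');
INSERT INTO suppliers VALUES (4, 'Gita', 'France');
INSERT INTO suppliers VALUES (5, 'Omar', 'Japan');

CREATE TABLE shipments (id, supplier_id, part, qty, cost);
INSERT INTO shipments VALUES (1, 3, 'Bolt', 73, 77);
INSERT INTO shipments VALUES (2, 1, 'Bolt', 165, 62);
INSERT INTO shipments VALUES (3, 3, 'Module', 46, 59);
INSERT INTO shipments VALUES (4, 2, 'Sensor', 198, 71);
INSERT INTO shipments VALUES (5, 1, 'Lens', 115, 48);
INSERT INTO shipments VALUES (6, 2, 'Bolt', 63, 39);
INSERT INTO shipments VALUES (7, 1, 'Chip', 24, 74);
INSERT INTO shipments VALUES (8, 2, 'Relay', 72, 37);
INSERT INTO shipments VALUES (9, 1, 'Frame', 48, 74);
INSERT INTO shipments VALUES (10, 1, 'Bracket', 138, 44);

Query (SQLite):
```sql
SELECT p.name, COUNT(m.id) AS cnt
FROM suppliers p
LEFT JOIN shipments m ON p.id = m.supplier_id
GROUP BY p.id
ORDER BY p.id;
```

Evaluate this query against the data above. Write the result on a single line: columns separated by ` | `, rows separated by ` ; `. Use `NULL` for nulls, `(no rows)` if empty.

LEFT JOIN keeps every suppliers row; unmatched ones get NULL for shipments columns.
Group by suppliers.id and compute COUNT(m.id). COUNT(col) of an all-NULL group is 0.
  1: ids {2, 5, 7, 9, 10} → COUNT(m.id)=5
  2: ids {4, 6, 8} → COUNT(m.id)=3
  3: ids {1, 3} → COUNT(m.id)=2
  4: ids {—} → COUNT(m.id)=0
  5: ids {—} → COUNT(m.id)=0

Ravi | 5 ; Tara | 3 ; Ravi | 2 ; Gita | 0 ; Omar | 0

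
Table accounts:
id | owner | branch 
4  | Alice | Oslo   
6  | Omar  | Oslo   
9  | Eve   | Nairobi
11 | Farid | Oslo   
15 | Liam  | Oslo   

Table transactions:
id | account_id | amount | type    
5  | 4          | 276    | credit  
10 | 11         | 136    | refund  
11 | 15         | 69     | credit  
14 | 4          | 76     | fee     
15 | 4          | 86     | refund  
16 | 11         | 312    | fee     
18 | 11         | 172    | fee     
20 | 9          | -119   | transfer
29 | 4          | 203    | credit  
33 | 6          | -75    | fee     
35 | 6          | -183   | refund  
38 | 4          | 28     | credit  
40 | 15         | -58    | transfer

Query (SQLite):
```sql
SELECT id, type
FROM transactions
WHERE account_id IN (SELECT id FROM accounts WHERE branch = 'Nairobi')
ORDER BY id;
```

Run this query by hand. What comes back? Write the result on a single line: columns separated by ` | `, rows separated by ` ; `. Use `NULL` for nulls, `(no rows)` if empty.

Inner query: accounts.id where branch = 'Nairobi'.
Outer: keep transactions rows whose account_id is in that set.
Inner query → {9}

20 | transfer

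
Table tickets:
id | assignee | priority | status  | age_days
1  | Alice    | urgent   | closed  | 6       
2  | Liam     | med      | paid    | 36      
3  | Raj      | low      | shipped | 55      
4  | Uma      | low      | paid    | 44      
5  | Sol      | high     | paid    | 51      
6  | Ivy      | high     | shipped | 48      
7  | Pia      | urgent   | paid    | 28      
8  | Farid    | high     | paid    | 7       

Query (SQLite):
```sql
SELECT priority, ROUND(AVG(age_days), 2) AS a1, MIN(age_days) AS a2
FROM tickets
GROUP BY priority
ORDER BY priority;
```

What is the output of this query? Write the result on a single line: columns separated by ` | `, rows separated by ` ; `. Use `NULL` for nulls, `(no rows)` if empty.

high | 35.33 | 7 ; low | 49.5 | 44 ; med | 36 | 36 ; urgent | 17 | 6

Group tickets by priority.
Per group compute: ROUND(AVG(age_days), 2), MIN(age_days).
  high: ids {5, 6, 8} → ROUND(AVG(age_days), 2)=35.33, MIN(age_days)=7
  low: ids {3, 4} → ROUND(AVG(age_days), 2)=49.5, MIN(age_days)=44
  med: ids {2} → ROUND(AVG(age_days), 2)=36, MIN(age_days)=36
  urgent: ids {1, 7} → ROUND(AVG(age_days), 2)=17, MIN(age_days)=6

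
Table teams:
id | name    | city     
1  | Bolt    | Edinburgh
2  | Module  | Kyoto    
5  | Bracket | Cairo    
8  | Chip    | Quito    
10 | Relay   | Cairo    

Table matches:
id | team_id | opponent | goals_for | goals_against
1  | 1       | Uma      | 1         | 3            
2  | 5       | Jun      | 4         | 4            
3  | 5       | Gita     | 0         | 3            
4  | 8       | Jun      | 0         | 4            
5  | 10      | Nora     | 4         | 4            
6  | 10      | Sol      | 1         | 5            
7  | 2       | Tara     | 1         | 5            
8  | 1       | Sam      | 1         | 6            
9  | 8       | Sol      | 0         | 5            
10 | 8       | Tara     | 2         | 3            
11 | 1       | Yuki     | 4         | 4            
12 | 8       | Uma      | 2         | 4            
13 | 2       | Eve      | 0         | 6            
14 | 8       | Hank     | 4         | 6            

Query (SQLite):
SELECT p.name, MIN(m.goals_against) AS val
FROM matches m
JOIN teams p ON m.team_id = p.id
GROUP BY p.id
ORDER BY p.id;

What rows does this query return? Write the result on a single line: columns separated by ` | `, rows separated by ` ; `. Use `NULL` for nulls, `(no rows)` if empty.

Bolt | 3 ; Module | 5 ; Bracket | 3 ; Chip | 3 ; Relay | 4

Join each matches row to its teams via team_id.
Group joined rows by teams.id; compute MIN(m.goals_against) per group.
  1: ids {1, 8, 11} → MIN(m.goals_against)=3
  2: ids {7, 13} → MIN(m.goals_against)=5
  5: ids {2, 3} → MIN(m.goals_against)=3
  8: ids {4, 9, 10, 12, 14} → MIN(m.goals_against)=3
  10: ids {5, 6} → MIN(m.goals_against)=4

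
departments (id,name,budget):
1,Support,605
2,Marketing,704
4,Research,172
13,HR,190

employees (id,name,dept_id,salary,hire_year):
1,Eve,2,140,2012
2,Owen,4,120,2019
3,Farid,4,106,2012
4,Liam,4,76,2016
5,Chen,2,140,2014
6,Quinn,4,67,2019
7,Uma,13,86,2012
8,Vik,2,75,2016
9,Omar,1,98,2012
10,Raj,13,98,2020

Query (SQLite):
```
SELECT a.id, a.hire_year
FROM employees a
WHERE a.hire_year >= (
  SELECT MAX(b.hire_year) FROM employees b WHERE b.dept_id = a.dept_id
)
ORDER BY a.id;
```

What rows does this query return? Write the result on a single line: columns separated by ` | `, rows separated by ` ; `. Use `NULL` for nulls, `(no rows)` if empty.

2 | 2019 ; 6 | 2019 ; 8 | 2016 ; 9 | 2012 ; 10 | 2020

For each employees row a, compute MAX(hire_year) over rows sharing a.dept_id.
Keep row a if a.hire_year >= that per-group MAX.
  dept_id=1: MAX(hire_year) = 2012
  dept_id=2: MAX(hire_year) = 2016
  dept_id=4: MAX(hire_year) = 2019
  dept_id=13: MAX(hire_year) = 2020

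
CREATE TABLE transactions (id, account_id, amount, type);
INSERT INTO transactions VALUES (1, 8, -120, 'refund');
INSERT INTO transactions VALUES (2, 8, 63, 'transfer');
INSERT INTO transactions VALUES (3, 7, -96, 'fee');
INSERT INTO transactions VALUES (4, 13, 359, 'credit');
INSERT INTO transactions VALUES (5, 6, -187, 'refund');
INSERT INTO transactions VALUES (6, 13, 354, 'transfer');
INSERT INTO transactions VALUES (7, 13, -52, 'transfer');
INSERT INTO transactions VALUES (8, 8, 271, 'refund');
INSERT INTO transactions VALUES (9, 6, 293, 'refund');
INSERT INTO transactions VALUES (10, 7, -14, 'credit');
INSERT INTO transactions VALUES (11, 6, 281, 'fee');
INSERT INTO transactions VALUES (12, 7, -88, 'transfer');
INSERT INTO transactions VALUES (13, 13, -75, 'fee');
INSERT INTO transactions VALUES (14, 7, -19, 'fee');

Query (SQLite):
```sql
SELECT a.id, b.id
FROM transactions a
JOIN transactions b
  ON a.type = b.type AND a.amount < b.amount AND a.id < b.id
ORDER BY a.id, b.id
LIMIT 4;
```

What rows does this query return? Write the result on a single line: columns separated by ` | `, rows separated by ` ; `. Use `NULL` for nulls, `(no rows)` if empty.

Pairs (a,b) with same type, a.amount < b.amount, a.id < b.id.
type groups: credit:{4,10} fee:{3,11,13,14} refund:{1,5,8,9} transfer:{2,6,7,12}
Ordered by (a.id, b.id); first 4.

1 | 8 ; 1 | 9 ; 2 | 6 ; 3 | 11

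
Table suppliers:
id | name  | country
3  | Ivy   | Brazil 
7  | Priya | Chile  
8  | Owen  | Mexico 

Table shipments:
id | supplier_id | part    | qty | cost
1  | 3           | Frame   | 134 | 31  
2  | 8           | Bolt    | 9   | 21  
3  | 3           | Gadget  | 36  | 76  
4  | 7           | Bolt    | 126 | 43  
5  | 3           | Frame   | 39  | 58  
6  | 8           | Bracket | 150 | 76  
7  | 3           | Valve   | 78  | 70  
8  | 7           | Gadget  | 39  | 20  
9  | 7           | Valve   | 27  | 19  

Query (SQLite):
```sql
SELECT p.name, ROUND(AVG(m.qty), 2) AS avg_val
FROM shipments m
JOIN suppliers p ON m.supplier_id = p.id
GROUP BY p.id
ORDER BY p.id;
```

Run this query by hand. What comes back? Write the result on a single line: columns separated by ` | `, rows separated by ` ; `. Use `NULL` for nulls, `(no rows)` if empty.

Join each shipments row to its suppliers via supplier_id.
Group joined rows by suppliers.id; compute ROUND(AVG(m.qty), 2) per group.
  3: ids {1, 3, 5, 7} → ROUND(AVG(m.qty), 2)=71.75
  7: ids {4, 8, 9} → ROUND(AVG(m.qty), 2)=64
  8: ids {2, 6} → ROUND(AVG(m.qty), 2)=79.5

Ivy | 71.75 ; Priya | 64 ; Owen | 79.5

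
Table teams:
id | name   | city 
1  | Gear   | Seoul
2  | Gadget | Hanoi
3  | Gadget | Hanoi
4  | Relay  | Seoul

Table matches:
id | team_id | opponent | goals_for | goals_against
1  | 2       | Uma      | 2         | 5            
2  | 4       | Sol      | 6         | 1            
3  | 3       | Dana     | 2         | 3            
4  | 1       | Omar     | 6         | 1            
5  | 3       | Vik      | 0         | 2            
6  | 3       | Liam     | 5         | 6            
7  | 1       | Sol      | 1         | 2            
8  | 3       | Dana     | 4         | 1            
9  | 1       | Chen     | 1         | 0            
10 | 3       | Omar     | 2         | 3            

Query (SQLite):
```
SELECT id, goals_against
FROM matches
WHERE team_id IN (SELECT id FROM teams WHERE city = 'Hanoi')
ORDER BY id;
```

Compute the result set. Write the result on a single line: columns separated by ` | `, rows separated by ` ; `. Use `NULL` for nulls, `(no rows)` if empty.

Inner query: teams.id where city = 'Hanoi'.
Outer: keep matches rows whose team_id is in that set.
Inner query → {2, 3}

1 | 5 ; 3 | 3 ; 5 | 2 ; 6 | 6 ; 8 | 1 ; 10 | 3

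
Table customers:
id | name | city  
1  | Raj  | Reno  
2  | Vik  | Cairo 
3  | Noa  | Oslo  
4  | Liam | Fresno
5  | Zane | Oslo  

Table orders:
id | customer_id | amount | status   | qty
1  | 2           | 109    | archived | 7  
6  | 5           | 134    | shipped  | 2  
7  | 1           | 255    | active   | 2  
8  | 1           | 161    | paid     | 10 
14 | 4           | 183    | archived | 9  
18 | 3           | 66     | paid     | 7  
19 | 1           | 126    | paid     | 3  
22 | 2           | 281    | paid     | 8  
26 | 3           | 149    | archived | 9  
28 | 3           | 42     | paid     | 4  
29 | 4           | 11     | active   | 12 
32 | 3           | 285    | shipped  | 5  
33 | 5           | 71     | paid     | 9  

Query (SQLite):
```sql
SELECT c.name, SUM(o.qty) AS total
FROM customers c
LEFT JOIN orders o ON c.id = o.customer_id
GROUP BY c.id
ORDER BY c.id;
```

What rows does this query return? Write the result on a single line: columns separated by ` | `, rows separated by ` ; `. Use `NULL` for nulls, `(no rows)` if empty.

Raj | 15 ; Vik | 15 ; Noa | 25 ; Liam | 21 ; Zane | 11

LEFT JOIN keeps every customers row; unmatched ones get NULL for orders columns.
Group by customers.id and compute SUM(o.qty). SUM over an all-NULL group is NULL.
  1: ids {7, 8, 19} → SUM(o.qty)=15
  2: ids {1, 22} → SUM(o.qty)=15
  3: ids {18, 26, 28, 32} → SUM(o.qty)=25
  4: ids {14, 29} → SUM(o.qty)=21
  5: ids {6, 33} → SUM(o.qty)=11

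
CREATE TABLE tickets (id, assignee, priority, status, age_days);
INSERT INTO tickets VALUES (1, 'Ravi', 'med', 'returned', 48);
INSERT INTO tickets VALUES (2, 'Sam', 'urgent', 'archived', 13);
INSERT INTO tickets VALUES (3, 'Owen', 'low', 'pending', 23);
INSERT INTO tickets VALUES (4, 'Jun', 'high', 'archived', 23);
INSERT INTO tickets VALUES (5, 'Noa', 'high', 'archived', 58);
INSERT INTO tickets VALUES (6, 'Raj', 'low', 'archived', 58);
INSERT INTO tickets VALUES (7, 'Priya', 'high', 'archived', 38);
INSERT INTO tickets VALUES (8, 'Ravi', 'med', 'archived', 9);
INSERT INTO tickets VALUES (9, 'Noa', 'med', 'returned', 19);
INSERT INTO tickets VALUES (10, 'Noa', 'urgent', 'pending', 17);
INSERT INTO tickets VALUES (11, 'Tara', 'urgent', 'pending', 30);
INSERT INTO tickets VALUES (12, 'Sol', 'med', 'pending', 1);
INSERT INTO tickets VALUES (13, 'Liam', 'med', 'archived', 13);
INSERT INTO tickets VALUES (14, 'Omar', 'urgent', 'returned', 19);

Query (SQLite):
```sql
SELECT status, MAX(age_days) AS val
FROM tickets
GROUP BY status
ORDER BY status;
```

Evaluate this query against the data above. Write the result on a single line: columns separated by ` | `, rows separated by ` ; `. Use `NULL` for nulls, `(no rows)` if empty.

Partition tickets by status; compute MAX(age_days) within each group.
  archived: ids {2, 4, 5, 6, 7, 8, 13} → MAX(age_days)=58
  pending: ids {3, 10, 11, 12} → MAX(age_days)=30
  returned: ids {1, 9, 14} → MAX(age_days)=48

archived | 58 ; pending | 30 ; returned | 48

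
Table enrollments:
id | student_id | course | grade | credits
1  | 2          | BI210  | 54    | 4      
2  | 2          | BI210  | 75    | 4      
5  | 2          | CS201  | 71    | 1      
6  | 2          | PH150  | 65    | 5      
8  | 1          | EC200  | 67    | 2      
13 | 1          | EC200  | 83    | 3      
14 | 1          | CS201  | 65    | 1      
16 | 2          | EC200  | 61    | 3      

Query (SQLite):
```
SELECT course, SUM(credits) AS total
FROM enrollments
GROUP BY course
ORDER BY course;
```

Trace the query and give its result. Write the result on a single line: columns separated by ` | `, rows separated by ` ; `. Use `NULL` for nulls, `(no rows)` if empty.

Partition enrollments by course; compute SUM(credits) within each group.
  BI210: ids {1, 2} → SUM(credits)=8
  CS201: ids {5, 14} → SUM(credits)=2
  EC200: ids {8, 13, 16} → SUM(credits)=8
  PH150: ids {6} → SUM(credits)=5

BI210 | 8 ; CS201 | 2 ; EC200 | 8 ; PH150 | 5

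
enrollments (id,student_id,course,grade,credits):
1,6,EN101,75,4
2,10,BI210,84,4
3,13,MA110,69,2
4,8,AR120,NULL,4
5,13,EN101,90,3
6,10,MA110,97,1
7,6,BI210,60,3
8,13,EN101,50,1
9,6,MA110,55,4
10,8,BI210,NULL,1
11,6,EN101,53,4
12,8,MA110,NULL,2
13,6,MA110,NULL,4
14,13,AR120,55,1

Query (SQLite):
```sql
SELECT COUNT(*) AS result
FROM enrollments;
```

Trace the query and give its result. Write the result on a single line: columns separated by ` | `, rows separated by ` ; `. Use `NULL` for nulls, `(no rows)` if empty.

All grade values: [75, 84, 69, NULL, 90, 97, 60, 50, 55, NULL, 53, NULL, NULL, 55].
COUNT(*) counts rows → 14.

14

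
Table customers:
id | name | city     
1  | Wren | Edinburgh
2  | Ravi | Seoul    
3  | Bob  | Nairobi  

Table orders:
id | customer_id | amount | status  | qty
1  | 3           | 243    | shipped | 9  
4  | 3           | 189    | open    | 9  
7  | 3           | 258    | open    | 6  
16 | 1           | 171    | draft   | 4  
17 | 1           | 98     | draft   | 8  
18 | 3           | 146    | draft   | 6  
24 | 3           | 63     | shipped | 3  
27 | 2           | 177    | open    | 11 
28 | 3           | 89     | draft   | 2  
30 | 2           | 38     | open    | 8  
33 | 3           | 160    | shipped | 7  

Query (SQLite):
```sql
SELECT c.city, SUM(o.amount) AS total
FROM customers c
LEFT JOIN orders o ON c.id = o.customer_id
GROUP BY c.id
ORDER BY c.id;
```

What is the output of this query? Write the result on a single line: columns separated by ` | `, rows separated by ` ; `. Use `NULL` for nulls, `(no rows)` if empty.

LEFT JOIN keeps every customers row; unmatched ones get NULL for orders columns.
Group by customers.id and compute SUM(o.amount). SUM over an all-NULL group is NULL.
  1: ids {16, 17} → SUM(o.amount)=269
  2: ids {27, 30} → SUM(o.amount)=215
  3: ids {1, 4, 7, 18, 24, 28, 33} → SUM(o.amount)=1148

Edinburgh | 269 ; Seoul | 215 ; Nairobi | 1148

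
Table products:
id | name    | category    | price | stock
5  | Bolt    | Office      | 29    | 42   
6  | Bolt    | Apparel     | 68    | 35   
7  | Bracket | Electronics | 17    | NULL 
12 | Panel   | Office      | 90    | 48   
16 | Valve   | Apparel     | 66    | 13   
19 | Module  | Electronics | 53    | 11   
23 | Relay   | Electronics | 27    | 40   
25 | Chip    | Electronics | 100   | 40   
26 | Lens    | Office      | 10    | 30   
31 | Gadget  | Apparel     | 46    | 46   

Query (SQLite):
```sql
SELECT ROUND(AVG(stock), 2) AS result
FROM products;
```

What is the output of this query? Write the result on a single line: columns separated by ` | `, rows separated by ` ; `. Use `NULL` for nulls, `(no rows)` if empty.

33.89

All stock values: [42, 35, NULL, 48, 13, 11, 40, 40, 30, 46].
AVG = 305 / 9 (rounded to 2 dp).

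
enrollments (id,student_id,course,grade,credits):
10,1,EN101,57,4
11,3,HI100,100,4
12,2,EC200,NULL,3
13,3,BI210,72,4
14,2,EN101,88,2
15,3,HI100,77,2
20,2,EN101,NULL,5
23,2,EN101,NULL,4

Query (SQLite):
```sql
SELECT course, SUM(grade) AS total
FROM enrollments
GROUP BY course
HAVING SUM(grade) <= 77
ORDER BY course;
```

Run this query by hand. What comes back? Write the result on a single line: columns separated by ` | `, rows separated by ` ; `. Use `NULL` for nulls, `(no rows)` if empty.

Partition enrollments by course; compute SUM(grade) within each group.
HAVING: keep groups where SUM(grade) <= 77.
  BI210: ids {13} → SUM(grade)=72
  EC200: ids {12} → SUM(grade)=NULL
  EN101: ids {10, 14, 20, 23} → SUM(grade)=145
  HI100: ids {11, 15} → SUM(grade)=177

BI210 | 72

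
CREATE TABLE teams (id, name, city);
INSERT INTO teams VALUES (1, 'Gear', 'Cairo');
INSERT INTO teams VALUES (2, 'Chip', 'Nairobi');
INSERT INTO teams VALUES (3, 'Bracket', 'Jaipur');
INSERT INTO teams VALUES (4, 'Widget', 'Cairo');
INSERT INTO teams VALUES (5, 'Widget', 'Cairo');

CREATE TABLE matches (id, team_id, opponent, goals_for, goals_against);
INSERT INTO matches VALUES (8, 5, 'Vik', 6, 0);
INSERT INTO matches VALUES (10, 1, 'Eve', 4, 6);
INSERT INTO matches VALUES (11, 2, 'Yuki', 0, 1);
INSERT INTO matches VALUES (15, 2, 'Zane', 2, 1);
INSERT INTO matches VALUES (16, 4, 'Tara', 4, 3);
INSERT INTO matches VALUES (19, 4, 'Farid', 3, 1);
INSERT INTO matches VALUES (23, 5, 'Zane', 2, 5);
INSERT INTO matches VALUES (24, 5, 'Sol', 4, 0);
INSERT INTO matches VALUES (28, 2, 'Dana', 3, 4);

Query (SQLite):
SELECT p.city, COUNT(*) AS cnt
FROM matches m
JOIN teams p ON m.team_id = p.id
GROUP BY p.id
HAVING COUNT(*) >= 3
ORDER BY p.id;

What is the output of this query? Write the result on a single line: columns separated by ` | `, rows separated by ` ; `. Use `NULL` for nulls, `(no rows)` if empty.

Join each matches row to its teams via team_id.
Group joined rows by teams.id; compute COUNT(*) per group.
HAVING: keep groups with count ≥ 3.
  1: ids {10} → COUNT(*)=1
  2: ids {11, 15, 28} → COUNT(*)=3
  4: ids {16, 19} → COUNT(*)=2
  5: ids {8, 23, 24} → COUNT(*)=3

Nairobi | 3 ; Cairo | 3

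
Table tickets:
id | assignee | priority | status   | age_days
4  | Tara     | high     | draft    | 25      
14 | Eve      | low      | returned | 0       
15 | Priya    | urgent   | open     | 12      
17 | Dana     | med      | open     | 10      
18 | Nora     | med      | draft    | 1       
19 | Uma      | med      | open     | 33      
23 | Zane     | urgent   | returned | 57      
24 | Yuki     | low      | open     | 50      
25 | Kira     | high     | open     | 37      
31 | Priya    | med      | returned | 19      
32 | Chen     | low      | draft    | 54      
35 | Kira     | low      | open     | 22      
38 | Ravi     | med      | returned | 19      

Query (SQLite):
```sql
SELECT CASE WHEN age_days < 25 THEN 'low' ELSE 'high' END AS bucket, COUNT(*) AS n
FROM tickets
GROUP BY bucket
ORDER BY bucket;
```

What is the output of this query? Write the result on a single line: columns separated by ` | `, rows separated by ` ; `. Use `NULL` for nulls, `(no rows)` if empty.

Bucket rows by age_days < 25 → 'low' else 'high'; count each bucket.

high | 6 ; low | 7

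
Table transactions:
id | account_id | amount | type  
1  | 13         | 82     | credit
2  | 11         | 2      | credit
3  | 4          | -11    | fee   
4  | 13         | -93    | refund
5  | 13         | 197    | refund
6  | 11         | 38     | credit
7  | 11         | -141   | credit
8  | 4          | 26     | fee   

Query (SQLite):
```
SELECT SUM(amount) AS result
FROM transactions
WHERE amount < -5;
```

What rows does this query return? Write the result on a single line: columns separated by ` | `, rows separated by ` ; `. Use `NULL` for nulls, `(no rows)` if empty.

Rows where amount < -5 → amount values: [-11, -93, -141].
SUM of non-NULL values = -245.

-245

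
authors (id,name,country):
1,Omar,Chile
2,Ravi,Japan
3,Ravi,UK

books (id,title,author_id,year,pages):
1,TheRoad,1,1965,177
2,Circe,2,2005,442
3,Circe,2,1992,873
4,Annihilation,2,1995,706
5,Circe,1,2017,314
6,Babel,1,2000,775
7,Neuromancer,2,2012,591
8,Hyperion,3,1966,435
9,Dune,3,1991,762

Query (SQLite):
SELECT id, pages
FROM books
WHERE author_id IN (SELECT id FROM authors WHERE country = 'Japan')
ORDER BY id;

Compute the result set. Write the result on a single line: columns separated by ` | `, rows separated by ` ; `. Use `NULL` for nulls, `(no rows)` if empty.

Inner query: authors.id where country = 'Japan'.
Outer: keep books rows whose author_id is in that set.
Inner query → {2}

2 | 442 ; 3 | 873 ; 4 | 706 ; 7 | 591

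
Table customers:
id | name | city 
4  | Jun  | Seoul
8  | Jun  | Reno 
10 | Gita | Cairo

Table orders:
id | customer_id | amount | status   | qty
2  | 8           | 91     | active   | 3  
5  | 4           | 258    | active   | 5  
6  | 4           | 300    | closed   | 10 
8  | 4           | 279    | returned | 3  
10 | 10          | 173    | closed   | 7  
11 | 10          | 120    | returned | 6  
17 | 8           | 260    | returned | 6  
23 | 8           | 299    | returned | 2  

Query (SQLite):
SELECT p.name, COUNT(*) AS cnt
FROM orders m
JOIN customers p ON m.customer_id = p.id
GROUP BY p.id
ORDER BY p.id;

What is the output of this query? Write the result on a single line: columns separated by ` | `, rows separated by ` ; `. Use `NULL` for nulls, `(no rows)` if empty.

Jun | 3 ; Jun | 3 ; Gita | 2

Join each orders row to its customers via customer_id.
Group joined rows by customers.id; compute COUNT(*) per group.
  4: ids {5, 6, 8} → COUNT(*)=3
  8: ids {2, 17, 23} → COUNT(*)=3
  10: ids {10, 11} → COUNT(*)=2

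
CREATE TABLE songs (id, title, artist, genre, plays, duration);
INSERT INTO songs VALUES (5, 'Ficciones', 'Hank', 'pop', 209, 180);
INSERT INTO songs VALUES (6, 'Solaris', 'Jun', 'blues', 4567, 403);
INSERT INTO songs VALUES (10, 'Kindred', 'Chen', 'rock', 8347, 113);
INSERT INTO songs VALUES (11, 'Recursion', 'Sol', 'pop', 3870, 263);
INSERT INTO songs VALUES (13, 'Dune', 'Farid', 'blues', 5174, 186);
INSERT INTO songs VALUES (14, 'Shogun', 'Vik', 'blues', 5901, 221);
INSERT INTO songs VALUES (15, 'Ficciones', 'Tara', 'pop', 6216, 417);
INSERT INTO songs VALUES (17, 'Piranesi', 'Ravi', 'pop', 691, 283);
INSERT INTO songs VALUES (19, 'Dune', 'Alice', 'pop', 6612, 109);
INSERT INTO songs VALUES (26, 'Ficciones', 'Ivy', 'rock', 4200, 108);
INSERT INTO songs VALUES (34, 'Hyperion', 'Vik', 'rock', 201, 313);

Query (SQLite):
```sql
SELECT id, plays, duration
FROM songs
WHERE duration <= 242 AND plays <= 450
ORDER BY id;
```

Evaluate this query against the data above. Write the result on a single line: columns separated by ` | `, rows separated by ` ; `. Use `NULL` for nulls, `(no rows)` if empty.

5 | 209 | 180

duration <= 242: ids {5, 10, 13, 14, 19, 26}
plays <= 450: ids {5, 34}
Combine with AND.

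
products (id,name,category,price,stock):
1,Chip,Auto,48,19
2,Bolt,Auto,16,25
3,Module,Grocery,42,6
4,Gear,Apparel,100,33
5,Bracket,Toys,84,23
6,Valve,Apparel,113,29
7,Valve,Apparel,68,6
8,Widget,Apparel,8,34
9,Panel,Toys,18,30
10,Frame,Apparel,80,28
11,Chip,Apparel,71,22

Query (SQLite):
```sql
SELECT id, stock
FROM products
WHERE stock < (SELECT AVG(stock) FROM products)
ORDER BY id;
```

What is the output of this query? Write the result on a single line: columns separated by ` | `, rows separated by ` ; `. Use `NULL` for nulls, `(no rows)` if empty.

Scalar subquery: AVG(stock) over all products rows = 23.181818 (≈; comparison uses full precision).
Keep rows where stock < that value.

1 | 19 ; 3 | 6 ; 5 | 23 ; 7 | 6 ; 11 | 22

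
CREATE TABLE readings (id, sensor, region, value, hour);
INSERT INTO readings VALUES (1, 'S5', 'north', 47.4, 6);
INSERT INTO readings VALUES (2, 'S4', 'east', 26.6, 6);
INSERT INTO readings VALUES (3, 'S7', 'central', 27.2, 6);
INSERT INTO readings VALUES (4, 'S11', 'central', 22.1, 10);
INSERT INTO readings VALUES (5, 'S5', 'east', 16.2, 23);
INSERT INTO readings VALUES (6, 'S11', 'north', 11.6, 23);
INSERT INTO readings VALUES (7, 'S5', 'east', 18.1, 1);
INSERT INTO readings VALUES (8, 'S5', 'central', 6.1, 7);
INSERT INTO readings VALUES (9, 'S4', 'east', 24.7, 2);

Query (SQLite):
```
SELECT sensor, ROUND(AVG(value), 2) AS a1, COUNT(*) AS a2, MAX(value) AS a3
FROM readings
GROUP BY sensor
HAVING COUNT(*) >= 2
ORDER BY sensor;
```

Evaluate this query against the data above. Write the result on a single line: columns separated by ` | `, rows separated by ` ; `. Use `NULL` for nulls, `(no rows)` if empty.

S11 | 16.85 | 2 | 22.1 ; S4 | 25.65 | 2 | 26.6 ; S5 | 21.95 | 4 | 47.4

Group readings by sensor.
Per group compute: ROUND(AVG(value), 2), COUNT(*), MAX(value).
HAVING: drop groups with fewer than 2 rows.
  S11: ids {4, 6} → ROUND(AVG(value), 2)=16.85, COUNT(*)=2, MAX(value)=22.1
  S4: ids {2, 9} → ROUND(AVG(value), 2)=25.65, COUNT(*)=2, MAX(value)=26.6
  S5: ids {1, 5, 7, 8} → ROUND(AVG(value), 2)=21.95, COUNT(*)=4, MAX(value)=47.4
  S7: ids {3} → ROUND(AVG(value), 2)=27.2, COUNT(*)=1, MAX(value)=27.2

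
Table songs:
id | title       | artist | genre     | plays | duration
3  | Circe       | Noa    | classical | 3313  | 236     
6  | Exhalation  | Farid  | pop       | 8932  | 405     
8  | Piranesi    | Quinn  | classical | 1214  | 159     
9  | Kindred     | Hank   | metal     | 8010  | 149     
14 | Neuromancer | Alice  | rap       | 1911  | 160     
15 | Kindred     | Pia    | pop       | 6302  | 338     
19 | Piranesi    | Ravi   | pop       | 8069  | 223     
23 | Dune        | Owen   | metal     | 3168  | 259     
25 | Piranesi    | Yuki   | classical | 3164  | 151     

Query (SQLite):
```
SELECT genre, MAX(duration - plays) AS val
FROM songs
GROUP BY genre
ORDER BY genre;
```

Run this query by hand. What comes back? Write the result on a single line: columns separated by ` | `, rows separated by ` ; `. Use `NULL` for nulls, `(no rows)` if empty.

classical | -1055 ; metal | -2909 ; pop | -5964 ; rap | -1751

For each row compute duration - plays.
Group by genre; take MAX of the expression per group.
  classical: ids {3, 8, 25} → MAX(duration - plays)=-1055
  metal: ids {9, 23} → MAX(duration - plays)=-2909
  pop: ids {6, 15, 19} → MAX(duration - plays)=-5964
  rap: ids {14} → MAX(duration - plays)=-1751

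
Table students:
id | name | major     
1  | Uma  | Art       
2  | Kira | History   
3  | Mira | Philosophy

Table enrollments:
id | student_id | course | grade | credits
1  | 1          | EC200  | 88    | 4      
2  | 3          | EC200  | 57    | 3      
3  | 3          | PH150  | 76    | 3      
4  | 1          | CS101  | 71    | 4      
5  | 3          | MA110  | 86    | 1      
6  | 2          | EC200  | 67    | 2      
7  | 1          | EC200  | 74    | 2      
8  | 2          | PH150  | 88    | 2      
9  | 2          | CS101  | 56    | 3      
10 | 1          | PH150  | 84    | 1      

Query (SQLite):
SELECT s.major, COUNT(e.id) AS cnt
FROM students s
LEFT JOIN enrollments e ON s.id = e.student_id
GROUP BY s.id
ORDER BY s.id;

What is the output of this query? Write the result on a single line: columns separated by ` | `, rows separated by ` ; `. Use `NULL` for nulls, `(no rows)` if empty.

Art | 4 ; History | 3 ; Philosophy | 3

LEFT JOIN keeps every students row; unmatched ones get NULL for enrollments columns.
Group by students.id and compute COUNT(e.id). COUNT(col) of an all-NULL group is 0.
  1: ids {1, 4, 7, 10} → COUNT(e.id)=4
  2: ids {6, 8, 9} → COUNT(e.id)=3
  3: ids {2, 3, 5} → COUNT(e.id)=3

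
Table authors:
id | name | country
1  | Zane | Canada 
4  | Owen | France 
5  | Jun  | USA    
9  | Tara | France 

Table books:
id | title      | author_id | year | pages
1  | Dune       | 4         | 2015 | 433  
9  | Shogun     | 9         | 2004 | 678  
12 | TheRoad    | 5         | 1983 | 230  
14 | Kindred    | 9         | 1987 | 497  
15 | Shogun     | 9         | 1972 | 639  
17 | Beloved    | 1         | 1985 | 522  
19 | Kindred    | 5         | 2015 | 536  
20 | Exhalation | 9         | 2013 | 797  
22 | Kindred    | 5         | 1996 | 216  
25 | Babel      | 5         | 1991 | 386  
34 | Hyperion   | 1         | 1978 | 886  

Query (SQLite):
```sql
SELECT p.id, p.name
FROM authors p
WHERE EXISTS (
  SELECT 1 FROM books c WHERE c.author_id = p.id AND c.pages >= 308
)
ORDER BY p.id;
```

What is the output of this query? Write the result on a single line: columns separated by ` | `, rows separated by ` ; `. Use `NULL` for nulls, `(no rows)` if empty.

For each authors row, check whether any books with matching author_id has pages >= 308.
Keep rows where that is true.

1 | Zane ; 4 | Owen ; 5 | Jun ; 9 | Tara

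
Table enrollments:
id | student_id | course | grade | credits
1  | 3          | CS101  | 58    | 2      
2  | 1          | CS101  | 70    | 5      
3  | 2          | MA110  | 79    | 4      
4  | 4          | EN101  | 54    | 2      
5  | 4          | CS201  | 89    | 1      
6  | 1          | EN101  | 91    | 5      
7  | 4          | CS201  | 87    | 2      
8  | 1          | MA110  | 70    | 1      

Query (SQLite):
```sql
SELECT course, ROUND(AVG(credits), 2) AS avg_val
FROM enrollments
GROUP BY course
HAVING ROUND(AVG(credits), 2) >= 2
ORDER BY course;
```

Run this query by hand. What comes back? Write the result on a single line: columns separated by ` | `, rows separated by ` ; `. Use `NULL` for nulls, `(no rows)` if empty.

Partition enrollments by course; compute ROUND(AVG(credits), 2) within each group.
HAVING: keep groups where ROUND(AVG(credits), 2) >= 2.
  CS101: ids {1, 2} → ROUND(AVG(credits), 2)=3.5
  CS201: ids {5, 7} → ROUND(AVG(credits), 2)=1.5
  EN101: ids {4, 6} → ROUND(AVG(credits), 2)=3.5
  MA110: ids {3, 8} → ROUND(AVG(credits), 2)=2.5

CS101 | 3.5 ; EN101 | 3.5 ; MA110 | 2.5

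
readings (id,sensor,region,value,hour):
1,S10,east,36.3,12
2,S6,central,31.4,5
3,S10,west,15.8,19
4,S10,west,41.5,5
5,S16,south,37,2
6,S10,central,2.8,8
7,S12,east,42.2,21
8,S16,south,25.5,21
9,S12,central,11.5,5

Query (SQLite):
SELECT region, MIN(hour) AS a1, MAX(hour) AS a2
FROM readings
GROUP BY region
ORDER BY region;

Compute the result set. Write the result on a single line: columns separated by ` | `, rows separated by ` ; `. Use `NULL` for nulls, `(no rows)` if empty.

Group readings by region.
Per group compute: MIN(hour), MAX(hour).
  central: ids {2, 6, 9} → MIN(hour)=5, MAX(hour)=8
  east: ids {1, 7} → MIN(hour)=12, MAX(hour)=21
  south: ids {5, 8} → MIN(hour)=2, MAX(hour)=21
  west: ids {3, 4} → MIN(hour)=5, MAX(hour)=19

central | 5 | 8 ; east | 12 | 21 ; south | 2 | 21 ; west | 5 | 19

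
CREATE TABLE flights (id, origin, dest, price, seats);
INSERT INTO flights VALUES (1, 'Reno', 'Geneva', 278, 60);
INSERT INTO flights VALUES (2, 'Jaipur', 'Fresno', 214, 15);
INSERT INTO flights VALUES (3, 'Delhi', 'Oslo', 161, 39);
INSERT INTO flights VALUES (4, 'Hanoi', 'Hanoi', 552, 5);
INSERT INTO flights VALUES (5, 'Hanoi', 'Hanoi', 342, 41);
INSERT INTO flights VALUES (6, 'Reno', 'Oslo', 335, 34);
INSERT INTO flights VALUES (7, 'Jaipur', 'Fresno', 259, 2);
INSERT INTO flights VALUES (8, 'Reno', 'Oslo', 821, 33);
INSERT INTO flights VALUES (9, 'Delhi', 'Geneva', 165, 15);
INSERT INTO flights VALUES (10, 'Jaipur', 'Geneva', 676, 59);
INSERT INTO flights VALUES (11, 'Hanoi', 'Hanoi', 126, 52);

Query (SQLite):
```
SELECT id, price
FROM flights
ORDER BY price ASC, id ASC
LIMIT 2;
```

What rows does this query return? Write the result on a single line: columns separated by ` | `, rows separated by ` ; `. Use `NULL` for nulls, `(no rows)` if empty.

11 | 126 ; 3 | 161

Sort by price asc, tiebreak id asc: (126, id=11), (161, id=3), (165, id=9), (214, id=2), (259, id=7) …. Take first 2.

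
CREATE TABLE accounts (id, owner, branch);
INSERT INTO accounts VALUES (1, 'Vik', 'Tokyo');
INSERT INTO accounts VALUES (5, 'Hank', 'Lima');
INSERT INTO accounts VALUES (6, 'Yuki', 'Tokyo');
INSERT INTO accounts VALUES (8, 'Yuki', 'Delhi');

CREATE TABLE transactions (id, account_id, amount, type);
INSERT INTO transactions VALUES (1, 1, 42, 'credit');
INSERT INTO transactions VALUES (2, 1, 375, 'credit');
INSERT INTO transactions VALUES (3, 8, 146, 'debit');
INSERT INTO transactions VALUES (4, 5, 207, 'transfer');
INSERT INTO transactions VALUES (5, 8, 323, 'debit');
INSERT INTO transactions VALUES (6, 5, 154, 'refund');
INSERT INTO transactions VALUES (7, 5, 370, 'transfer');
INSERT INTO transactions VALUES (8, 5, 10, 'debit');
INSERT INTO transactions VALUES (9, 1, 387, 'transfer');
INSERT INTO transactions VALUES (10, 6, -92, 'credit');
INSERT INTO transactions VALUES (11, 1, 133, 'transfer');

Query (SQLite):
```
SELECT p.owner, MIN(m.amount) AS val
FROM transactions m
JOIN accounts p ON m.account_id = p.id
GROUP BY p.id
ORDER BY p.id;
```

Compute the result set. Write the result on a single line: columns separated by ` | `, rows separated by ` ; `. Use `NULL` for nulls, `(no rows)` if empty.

Vik | 42 ; Hank | 10 ; Yuki | -92 ; Yuki | 146

Join each transactions row to its accounts via account_id.
Group joined rows by accounts.id; compute MIN(m.amount) per group.
  1: ids {1, 2, 9, 11} → MIN(m.amount)=42
  5: ids {4, 6, 7, 8} → MIN(m.amount)=10
  6: ids {10} → MIN(m.amount)=-92
  8: ids {3, 5} → MIN(m.amount)=146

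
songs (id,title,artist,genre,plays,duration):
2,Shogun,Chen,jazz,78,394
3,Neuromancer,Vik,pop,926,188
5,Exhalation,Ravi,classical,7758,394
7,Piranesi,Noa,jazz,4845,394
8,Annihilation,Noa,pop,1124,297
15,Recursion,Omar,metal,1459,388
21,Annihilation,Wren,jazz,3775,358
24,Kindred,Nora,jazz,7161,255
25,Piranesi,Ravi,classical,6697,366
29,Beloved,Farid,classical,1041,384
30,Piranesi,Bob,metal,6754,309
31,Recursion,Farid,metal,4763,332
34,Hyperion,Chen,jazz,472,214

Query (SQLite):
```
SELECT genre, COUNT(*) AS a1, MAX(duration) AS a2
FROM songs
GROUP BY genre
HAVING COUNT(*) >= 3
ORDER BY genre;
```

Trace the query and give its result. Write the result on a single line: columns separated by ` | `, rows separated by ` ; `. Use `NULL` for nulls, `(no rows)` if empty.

classical | 3 | 394 ; jazz | 5 | 394 ; metal | 3 | 388

Group songs by genre.
Per group compute: COUNT(*), MAX(duration).
HAVING: drop groups with fewer than 3 rows.
  classical: ids {5, 25, 29} → COUNT(*)=3, MAX(duration)=394
  jazz: ids {2, 7, 21, 24, 34} → COUNT(*)=5, MAX(duration)=394
  metal: ids {15, 30, 31} → COUNT(*)=3, MAX(duration)=388
  pop: ids {3, 8} → COUNT(*)=2, MAX(duration)=297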